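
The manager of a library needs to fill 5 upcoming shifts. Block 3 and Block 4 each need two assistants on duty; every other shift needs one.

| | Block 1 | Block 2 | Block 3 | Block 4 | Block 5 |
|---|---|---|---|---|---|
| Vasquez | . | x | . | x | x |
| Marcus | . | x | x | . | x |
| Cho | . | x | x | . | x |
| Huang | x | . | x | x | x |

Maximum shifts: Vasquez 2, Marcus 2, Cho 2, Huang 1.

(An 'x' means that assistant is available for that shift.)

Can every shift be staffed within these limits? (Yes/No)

Total capacity is 7 and 7 slots are needed, so capacity alone doesn't rule it out.
Shifts {Block 1, Block 4} need 3 worker-slots in total, but the assistants available for any of those shifts (Vasquez and Huang) can supply at most 2 among them. So no valid schedule exists.

No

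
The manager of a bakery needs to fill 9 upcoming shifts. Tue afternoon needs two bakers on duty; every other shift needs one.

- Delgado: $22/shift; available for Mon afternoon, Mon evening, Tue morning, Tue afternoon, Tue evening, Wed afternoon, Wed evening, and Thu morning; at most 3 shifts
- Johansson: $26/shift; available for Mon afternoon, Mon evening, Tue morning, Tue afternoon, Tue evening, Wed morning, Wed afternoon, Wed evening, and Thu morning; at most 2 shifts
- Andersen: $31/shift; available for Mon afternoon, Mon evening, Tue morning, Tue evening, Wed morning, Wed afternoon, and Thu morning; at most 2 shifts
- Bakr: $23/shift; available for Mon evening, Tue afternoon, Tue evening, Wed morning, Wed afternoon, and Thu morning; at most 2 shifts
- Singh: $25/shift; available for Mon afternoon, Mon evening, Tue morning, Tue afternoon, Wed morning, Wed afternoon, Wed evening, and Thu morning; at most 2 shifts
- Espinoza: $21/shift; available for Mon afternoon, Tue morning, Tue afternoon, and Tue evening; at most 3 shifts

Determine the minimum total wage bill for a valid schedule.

Picking the cheapest available baker for each shift independently would cost $217, but that ignores the shift limits.
An optimal schedule: Mon afternoon→Espinoza, Mon evening→Delgado, Tue morning→Espinoza, Tue afternoon→Bakr+Singh, Tue evening→Espinoza, Wed morning→Bakr, Wed afternoon→Delgado, Wed evening→Delgado, Thu morning→Singh.
Total: 21 + 22 + 21 + 23 + 25 + 21 + 23 + 22 + 22 + 25 = $225.

$225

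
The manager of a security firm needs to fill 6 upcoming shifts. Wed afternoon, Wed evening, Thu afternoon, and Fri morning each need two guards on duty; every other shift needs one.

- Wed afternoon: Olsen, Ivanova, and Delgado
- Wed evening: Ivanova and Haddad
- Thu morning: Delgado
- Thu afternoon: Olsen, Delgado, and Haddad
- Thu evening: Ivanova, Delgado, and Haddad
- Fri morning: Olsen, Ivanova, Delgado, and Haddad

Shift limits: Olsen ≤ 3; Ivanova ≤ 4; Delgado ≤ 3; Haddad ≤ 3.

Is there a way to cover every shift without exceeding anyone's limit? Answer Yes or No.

Wed evening can only be covered by Ivanova and Haddad, so that assignment is forced.
Thu morning can only be covered by Delgado, so that assignment is forced.
One valid schedule: Wed afternoon→Olsen+Ivanova, Wed evening→Ivanova+Haddad, Thu morning→Delgado, Thu afternoon→Olsen+Delgado, Thu evening→Ivanova, Fri morning→Olsen+Ivanova.
Loads: Olsen 3/3, Ivanova 4/4, Delgado 2/3, Haddad 1/3 — all within limits.

Yes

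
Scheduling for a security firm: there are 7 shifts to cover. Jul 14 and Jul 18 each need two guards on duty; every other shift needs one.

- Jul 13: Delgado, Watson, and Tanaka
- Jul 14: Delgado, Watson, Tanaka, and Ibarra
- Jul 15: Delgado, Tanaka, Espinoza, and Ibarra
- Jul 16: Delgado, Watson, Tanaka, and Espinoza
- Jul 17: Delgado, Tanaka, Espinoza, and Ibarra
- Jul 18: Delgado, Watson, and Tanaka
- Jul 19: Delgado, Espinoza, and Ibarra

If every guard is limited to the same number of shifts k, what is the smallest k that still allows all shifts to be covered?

With 5 guards and 9 worker-slots to fill, someone must work at least ⌈9/5⌉ = 2 shifts, so k ≥ 2.
k = 2 works: Jul 13→Delgado, Jul 14→Tanaka+Ibarra, Jul 15→Tanaka, Jul 16→Watson, Jul 17→Espinoza, Jul 18→Delgado+Watson, Jul 19→Espinoza.
Loads: Delgado 2, Watson 2, Tanaka 2, Espinoza 2, Ibarra 1 — all ≤ 2.

2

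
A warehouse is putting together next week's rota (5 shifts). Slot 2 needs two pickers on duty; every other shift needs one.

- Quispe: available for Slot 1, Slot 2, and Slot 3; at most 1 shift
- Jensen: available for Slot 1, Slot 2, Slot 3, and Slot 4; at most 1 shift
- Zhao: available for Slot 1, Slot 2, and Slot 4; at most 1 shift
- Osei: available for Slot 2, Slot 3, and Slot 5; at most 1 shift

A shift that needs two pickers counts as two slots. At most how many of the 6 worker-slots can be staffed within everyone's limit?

Total capacity across all pickers is 1+1+1+1 = 4, and 6 slots are needed, so at most 4 can be filled.
An assignment achieving 4: Slot 1→Quispe, Slot 2→Zhao, Slot 4→Jensen, Slot 5→Osei.
Loads: Quispe 1/1, Jensen 1/1, Zhao 1/1, Osei 1/1.

4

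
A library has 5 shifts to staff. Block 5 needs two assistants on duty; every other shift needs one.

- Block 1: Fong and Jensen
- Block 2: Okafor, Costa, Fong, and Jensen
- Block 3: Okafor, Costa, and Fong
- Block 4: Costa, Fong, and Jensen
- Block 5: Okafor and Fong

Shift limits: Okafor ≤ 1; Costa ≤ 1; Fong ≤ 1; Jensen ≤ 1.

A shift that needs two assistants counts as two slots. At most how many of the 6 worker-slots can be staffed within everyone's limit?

Total capacity across all assistants is 1+1+1+1 = 4, and 6 slots are needed, so at most 4 can be filled.
An assignment achieving 4: Block 1→Fong, Block 3→Costa, Block 4→Jensen, Block 5→Okafor.
Loads: Okafor 1/1, Costa 1/1, Fong 1/1, Jensen 1/1.

4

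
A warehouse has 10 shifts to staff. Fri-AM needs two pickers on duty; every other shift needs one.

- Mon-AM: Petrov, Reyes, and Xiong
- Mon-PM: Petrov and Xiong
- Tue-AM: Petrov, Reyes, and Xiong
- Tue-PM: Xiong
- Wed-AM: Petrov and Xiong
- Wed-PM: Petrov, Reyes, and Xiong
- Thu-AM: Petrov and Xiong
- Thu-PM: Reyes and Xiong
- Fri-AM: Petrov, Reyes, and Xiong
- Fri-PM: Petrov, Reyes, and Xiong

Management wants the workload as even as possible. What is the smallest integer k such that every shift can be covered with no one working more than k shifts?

With 3 pickers and 11 worker-slots to fill, someone must work at least ⌈11/3⌉ = 4 shifts, so k ≥ 4.
k = 4 works: Mon-AM→Petrov, Mon-PM→Petrov, Tue-AM→Reyes, Tue-PM→Xiong, Wed-AM→Petrov, Wed-PM→Reyes, Thu-AM→Petrov, Thu-PM→Reyes, Fri-AM→Reyes+Xiong, Fri-PM→Xiong.
Loads: Petrov 4, Reyes 4, Xiong 3 — all ≤ 4.

4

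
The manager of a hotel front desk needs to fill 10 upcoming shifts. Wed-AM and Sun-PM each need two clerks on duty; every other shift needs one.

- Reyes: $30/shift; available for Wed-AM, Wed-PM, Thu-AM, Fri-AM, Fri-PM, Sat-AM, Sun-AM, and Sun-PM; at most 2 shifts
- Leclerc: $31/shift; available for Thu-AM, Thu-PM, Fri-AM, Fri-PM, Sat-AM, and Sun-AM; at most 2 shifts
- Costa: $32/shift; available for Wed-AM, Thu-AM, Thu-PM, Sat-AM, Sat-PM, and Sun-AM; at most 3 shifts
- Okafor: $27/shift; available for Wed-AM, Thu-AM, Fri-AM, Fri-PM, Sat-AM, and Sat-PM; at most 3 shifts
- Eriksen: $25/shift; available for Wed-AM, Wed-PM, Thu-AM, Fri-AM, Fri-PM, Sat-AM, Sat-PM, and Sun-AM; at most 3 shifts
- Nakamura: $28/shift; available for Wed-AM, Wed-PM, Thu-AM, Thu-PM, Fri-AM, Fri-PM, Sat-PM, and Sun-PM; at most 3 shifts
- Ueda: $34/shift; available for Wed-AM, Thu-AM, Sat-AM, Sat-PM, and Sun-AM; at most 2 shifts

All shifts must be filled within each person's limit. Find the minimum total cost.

Sun-PM can only be covered by Reyes and Nakamura, so that assignment is forced.
Picking the cheapest available clerk for each shift independently would cost $313, but that ignores the shift limits.
An optimal schedule: Wed-AM→Okafor+Nakamura, Wed-PM→Eriksen, Thu-AM→Leclerc, Thu-PM→Nakamura, Fri-AM→Eriksen, Fri-PM→Eriksen, Sat-AM→Okafor, Sat-PM→Okafor, Sun-AM→Reyes, Sun-PM→Nakamura+Reyes.
Total: 27 + 28 + 25 + 31 + 28 + 25 + 25 + 27 + 27 + 30 + 28 + 30 = $331.

$331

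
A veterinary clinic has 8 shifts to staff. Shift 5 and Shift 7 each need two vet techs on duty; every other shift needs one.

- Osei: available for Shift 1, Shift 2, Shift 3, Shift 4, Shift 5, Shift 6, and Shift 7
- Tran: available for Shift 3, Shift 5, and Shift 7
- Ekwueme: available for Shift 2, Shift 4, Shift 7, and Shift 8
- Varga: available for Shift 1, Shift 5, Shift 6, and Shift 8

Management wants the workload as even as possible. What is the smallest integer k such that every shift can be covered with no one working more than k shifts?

3

With 4 vet techs and 10 worker-slots to fill, someone must work at least ⌈10/4⌉ = 3 shifts, so k ≥ 3.
k = 3 works: Shift 1→Osei, Shift 2→Osei, Shift 3→Osei, Shift 4→Ekwueme, Shift 5→Tran+Varga, Shift 6→Varga, Shift 7→Tran+Ekwueme, Shift 8→Ekwueme.
Loads: Osei 3, Tran 2, Ekwueme 3, Varga 2 — all ≤ 3.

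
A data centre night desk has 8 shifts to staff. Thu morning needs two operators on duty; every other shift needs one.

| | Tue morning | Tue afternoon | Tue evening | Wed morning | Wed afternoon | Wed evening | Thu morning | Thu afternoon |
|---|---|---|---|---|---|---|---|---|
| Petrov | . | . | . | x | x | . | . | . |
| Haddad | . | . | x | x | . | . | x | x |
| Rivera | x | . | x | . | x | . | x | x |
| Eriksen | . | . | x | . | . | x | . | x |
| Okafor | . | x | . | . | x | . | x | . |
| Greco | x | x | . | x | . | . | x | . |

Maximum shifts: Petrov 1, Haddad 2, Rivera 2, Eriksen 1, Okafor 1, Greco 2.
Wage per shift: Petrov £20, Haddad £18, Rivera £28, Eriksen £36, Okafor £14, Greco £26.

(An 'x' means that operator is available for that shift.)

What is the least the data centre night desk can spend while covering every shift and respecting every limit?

£214

Wed evening can only be covered by Eriksen, so that assignment is forced.
Picking the cheapest available operator for each shift independently would cost £176, but that ignores the shift limits.
An optimal schedule: Tue morning→Rivera, Tue afternoon→Okafor, Tue evening→Haddad, Wed morning→Greco, Wed afternoon→Petrov, Wed evening→Eriksen, Thu morning→Rivera+Greco, Thu afternoon→Haddad.
Total: 28 + 14 + 18 + 26 + 20 + 36 + 28 + 26 + 18 = £214.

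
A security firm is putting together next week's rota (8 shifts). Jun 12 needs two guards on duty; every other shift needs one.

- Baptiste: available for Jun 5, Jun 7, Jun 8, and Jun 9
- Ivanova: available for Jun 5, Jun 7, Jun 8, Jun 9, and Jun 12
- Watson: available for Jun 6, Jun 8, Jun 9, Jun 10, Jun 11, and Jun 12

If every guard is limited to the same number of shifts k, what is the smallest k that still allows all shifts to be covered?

With 3 guards and 9 worker-slots to fill, someone must work at least ⌈9/3⌉ = 3 shifts, so k ≥ 3.
k = 3 fails: Shifts {Jun 6, Jun 10, Jun 11, Jun 12} need 5 worker-slots in total, but the guards available for any of those shifts (Ivanova and Watson) can supply at most 4 among them. So no valid schedule exists.
k = 4 works: Jun 5→Baptiste, Jun 6→Watson, Jun 7→Baptiste, Jun 8→Baptiste, Jun 9→Baptiste, Jun 10→Watson, Jun 11→Watson, Jun 12→Ivanova+Watson.
Loads: Baptiste 4, Ivanova 1, Watson 4 — all ≤ 4.

4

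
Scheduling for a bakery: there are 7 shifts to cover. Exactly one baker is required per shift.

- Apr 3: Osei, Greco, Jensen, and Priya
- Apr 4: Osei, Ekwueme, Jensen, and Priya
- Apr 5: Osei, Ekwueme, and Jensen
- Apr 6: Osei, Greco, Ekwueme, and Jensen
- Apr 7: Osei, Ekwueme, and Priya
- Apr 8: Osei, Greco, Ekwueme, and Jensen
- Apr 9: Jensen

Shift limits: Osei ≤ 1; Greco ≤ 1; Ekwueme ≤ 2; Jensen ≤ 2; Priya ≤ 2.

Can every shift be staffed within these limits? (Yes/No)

Yes

Apr 9 can only be covered by Jensen, so that assignment is forced.
One valid schedule: Apr 3→Greco, Apr 4→Priya, Apr 5→Osei, Apr 6→Ekwueme, Apr 7→Ekwueme, Apr 8→Jensen, Apr 9→Jensen.
Loads: Osei 1/1, Greco 1/1, Ekwueme 2/2, Jensen 2/2, Priya 1/2 — all within limits.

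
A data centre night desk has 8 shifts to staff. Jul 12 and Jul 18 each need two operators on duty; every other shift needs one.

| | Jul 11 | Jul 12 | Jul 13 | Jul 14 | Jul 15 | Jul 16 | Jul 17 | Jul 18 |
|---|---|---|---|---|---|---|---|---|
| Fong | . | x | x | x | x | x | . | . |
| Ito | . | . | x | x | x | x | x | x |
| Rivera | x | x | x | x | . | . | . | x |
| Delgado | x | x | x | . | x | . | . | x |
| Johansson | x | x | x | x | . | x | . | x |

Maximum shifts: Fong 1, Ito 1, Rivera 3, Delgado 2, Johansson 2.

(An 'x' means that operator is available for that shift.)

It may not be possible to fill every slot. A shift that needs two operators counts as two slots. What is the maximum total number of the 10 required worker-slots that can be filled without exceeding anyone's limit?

9

Total capacity across all operators is 1+1+3+2+2 = 9, and 10 slots are needed, so at most 9 can be filled.
An assignment achieving 9: Jul 11→Rivera, Jul 12→Rivera+Delgado, Jul 14→Rivera, Jul 15→Fong, Jul 16→Johansson, Jul 17→Ito, Jul 18→Delgado+Johansson.
Loads: Fong 1/1, Ito 1/1, Rivera 3/3, Delgado 2/2, Johansson 2/2.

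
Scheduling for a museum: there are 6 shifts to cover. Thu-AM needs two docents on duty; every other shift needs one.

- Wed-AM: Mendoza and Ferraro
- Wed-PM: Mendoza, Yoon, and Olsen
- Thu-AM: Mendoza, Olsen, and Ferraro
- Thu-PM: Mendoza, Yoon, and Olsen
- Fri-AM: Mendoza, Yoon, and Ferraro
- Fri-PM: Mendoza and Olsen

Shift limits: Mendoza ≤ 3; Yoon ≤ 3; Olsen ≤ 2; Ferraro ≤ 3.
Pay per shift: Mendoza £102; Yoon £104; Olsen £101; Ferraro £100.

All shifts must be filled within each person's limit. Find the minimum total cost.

£706

Picking the cheapest available docent for each shift independently would cost £704, but that ignores the shift limits.
An optimal schedule: Wed-AM→Ferraro, Wed-PM→Olsen, Thu-AM→Ferraro+Mendoza, Thu-PM→Mendoza, Fri-AM→Ferraro, Fri-PM→Olsen.
Total: 100 + 101 + 100 + 102 + 102 + 100 + 101 = £706.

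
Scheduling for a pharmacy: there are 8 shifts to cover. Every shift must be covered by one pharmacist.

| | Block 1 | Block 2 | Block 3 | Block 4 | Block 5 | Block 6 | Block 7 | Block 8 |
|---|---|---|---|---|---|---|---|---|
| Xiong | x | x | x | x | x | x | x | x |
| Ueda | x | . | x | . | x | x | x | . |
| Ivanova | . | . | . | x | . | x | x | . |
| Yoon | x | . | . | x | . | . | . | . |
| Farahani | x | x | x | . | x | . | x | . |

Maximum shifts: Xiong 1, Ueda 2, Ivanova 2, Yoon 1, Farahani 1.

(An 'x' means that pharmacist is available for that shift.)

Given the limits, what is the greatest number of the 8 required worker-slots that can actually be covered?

Total capacity across all pharmacists is 1+2+2+1+1 = 7, and 8 slots are needed, so at most 7 can be filled.
An assignment achieving 7: Block 1→Yoon, Block 2→Farahani, Block 3→Ueda, Block 4→Ivanova, Block 5→Ueda, Block 6→Ivanova, Block 8→Xiong.
Loads: Xiong 1/1, Ueda 2/2, Ivanova 2/2, Yoon 1/1, Farahani 1/1.

7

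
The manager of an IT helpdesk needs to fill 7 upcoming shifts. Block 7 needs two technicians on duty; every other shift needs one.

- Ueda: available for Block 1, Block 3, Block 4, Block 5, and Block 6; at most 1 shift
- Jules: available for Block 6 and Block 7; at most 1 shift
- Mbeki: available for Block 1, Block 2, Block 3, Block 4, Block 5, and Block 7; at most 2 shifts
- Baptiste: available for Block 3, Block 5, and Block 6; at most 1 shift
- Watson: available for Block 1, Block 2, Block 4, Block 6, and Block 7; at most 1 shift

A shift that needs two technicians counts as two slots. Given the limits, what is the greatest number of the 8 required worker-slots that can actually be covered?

Total capacity across all technicians is 1+1+2+1+1 = 6, and 8 slots are needed, so at most 6 can be filled.
An assignment achieving 6: Block 1→Ueda, Block 2→Mbeki, Block 3→Mbeki, Block 4→Watson, Block 5→Baptiste, Block 7→Jules.
Loads: Ueda 1/1, Jules 1/1, Mbeki 2/2, Baptiste 1/1, Watson 1/1.

6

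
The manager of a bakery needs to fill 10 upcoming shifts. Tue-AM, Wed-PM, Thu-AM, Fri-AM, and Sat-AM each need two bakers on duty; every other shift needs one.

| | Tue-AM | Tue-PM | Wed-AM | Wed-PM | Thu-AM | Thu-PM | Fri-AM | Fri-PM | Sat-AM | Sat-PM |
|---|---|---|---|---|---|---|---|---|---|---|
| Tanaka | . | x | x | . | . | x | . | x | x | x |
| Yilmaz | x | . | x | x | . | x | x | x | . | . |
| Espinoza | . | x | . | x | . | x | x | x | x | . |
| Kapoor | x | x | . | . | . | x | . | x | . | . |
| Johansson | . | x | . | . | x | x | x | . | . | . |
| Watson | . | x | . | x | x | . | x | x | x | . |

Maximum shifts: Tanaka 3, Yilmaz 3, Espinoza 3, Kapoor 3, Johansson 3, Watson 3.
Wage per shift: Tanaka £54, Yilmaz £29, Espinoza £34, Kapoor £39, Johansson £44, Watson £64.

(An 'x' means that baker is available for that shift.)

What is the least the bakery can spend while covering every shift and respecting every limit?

£610

Tue-AM can only be covered by Yilmaz and Kapoor, so that assignment is forced.
Thu-AM can only be covered by Johansson and Watson, so that assignment is forced.
Sat-PM can only be covered by Tanaka, so that assignment is forced.
Picking the cheapest available baker for each shift independently would cost £565, but that ignores the shift limits.
An optimal schedule: Tue-AM→Yilmaz+Kapoor, Tue-PM→Kapoor, Wed-AM→Yilmaz, Wed-PM→Yilmaz+Espinoza, Thu-AM→Johansson+Watson, Thu-PM→Johansson, Fri-AM→Espinoza+Johansson, Fri-PM→Kapoor, Sat-AM→Espinoza+Tanaka, Sat-PM→Tanaka.
Total: 29 + 39 + 39 + 29 + 29 + 34 + 44 + 64 + 44 + 34 + 44 + 39 + 34 + 54 + 54 = £610.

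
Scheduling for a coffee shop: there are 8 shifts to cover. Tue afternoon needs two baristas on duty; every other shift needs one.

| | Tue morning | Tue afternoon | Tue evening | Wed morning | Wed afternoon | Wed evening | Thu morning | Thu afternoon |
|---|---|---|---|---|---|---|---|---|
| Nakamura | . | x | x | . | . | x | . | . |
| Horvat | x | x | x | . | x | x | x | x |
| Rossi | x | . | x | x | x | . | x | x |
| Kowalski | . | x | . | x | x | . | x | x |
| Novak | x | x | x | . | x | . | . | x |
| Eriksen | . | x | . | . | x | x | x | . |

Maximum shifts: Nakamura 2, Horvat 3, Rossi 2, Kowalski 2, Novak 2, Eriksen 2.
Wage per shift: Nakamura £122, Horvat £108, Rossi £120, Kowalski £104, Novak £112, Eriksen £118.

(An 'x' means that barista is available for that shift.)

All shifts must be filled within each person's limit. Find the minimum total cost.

Picking the cheapest available barista for each shift independently would cost £952, but that ignores the shift limits.
An optimal schedule: Tue morning→Horvat, Tue afternoon→Novak+Eriksen, Tue evening→Horvat, Wed morning→Kowalski, Wed afternoon→Eriksen, Wed evening→Horvat, Thu morning→Kowalski, Thu afternoon→Novak.
Total: 108 + 112 + 118 + 108 + 104 + 118 + 108 + 104 + 112 = £992.

£992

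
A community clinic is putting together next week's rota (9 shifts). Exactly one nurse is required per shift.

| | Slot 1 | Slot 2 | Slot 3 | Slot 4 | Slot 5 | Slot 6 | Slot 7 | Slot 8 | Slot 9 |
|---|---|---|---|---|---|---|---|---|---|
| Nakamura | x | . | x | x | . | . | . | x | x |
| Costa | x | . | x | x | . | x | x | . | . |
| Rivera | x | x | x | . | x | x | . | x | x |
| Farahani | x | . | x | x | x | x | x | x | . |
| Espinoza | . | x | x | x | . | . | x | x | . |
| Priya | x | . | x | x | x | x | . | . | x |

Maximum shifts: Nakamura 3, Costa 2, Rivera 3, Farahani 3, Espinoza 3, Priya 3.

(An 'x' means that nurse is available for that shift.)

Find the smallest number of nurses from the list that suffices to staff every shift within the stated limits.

9 slots to fill and no one can take more than 3, so at least ⌈9/3⌉ = 3 nurses are needed.
Nakamura, Rivera, and Farahani alone can cover everything: Slot 1→Nakamura, Slot 2→Rivera, Slot 3→Farahani, Slot 4→Nakamura, Slot 5→Rivera, Slot 6→Rivera, Slot 7→Farahani, Slot 8→Farahani, Slot 9→Nakamura.

3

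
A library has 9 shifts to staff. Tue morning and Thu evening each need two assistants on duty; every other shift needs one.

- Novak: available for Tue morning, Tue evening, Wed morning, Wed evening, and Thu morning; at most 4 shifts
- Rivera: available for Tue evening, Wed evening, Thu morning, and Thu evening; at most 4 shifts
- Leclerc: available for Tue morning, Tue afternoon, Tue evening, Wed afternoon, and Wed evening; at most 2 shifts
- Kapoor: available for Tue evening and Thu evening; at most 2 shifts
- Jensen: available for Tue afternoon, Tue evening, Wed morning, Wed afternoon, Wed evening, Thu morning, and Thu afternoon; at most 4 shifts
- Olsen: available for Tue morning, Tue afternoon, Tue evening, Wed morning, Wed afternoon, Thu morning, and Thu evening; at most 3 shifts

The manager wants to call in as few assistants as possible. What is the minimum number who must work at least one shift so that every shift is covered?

4

11 slots to fill and no one can take more than 4, so at least ⌈11/4⌉ = 3 assistants are needed.
Shifts {Tue morning, Thu afternoon, Thu evening} need 5 slots, but among the assistants available for them (Novak, Rivera, Leclerc, Kapoor, Jensen, and Olsen) any 3 together supply at most 4. So 3 assistants are not enough.
Novak, Rivera, Jensen, and Olsen alone can cover everything: Tue morning→Novak+Olsen, Tue afternoon→Jensen, Tue evening→Novak, Wed morning→Novak, Wed afternoon→Jensen, Wed evening→Novak, Thu morning→Rivera, Thu afternoon→Jensen, Thu evening→Rivera+Olsen.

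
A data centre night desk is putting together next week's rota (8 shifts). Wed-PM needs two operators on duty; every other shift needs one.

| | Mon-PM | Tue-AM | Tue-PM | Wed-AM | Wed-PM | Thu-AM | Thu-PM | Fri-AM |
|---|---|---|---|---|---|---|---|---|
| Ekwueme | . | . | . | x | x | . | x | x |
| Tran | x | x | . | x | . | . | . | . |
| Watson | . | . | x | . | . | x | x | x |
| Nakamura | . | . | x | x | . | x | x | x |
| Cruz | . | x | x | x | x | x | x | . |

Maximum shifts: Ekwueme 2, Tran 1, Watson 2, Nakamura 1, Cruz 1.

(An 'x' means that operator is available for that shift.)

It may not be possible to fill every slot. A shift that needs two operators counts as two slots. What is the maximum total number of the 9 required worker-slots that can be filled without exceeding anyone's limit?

Total capacity across all operators is 2+1+2+1+1 = 7, and 9 slots are needed, so at most 7 can be filled.
An assignment achieving 7: Mon-PM→Tran, Tue-AM→Cruz, Tue-PM→Watson, Wed-AM→Nakamura, Wed-PM→Ekwueme, Thu-AM→Watson, Fri-AM→Ekwueme.
Loads: Ekwueme 2/2, Tran 1/1, Watson 2/2, Nakamura 1/1, Cruz 1/1.

7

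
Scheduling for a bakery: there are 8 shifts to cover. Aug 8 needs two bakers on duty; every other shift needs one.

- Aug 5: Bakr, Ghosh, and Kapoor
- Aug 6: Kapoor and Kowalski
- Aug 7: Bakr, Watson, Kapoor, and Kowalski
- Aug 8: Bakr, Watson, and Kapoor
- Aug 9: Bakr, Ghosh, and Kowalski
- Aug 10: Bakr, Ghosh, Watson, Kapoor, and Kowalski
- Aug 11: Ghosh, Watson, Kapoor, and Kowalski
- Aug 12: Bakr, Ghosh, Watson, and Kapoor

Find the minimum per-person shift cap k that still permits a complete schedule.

2

With 5 bakers and 9 worker-slots to fill, someone must work at least ⌈9/5⌉ = 2 shifts, so k ≥ 2.
k = 2 works: Aug 5→Bakr, Aug 6→Kapoor, Aug 7→Watson, Aug 8→Bakr+Watson, Aug 9→Ghosh, Aug 10→Kowalski, Aug 11→Ghosh, Aug 12→Kapoor.
Loads: Bakr 2, Ghosh 2, Watson 2, Kapoor 2, Kowalski 1 — all ≤ 2.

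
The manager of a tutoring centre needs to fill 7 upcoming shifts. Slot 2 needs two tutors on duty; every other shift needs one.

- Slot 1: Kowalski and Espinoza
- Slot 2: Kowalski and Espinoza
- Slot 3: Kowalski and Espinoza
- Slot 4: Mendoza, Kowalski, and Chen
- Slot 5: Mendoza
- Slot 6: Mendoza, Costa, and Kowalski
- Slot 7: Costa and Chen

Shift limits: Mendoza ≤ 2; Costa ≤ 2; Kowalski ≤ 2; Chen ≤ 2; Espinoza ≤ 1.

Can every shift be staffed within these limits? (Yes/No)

No

Total capacity is 9 and 8 slots are needed, so capacity alone doesn't rule it out.
Shifts {Slot 1, Slot 2, Slot 3} need 4 worker-slots in total, but the tutors available for any of those shifts (Kowalski and Espinoza) can supply at most 3 among them. So no valid schedule exists.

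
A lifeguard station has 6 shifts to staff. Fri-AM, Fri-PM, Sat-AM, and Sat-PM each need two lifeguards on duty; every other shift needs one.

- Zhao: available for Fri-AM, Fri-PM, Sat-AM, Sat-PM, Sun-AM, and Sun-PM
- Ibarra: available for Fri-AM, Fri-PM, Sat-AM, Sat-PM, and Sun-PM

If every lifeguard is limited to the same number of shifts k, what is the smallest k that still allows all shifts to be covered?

With 2 lifeguards and 10 worker-slots to fill, someone must work at least ⌈10/2⌉ = 5 shifts, so k ≥ 5.
k = 5 works: Fri-AM→Zhao+Ibarra, Fri-PM→Zhao+Ibarra, Sat-AM→Zhao+Ibarra, Sat-PM→Zhao+Ibarra, Sun-AM→Zhao, Sun-PM→Ibarra.
Loads: Zhao 5, Ibarra 5 — all ≤ 5.

5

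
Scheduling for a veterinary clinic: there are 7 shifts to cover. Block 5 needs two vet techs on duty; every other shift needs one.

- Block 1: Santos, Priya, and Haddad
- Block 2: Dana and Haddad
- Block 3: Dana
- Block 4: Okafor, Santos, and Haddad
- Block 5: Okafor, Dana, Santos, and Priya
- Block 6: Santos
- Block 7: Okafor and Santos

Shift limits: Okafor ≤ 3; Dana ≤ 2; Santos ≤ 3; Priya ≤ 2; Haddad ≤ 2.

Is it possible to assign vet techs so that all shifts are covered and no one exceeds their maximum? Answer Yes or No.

Block 3 can only be covered by Dana, so that assignment is forced.
Block 6 can only be covered by Santos, so that assignment is forced.
One valid schedule: Block 1→Santos, Block 2→Dana, Block 3→Dana, Block 4→Okafor, Block 5→Okafor+Santos, Block 6→Santos, Block 7→Okafor.
Loads: Okafor 3/3, Dana 2/2, Santos 3/3, Priya 0/2, Haddad 0/2 — all within limits.

Yes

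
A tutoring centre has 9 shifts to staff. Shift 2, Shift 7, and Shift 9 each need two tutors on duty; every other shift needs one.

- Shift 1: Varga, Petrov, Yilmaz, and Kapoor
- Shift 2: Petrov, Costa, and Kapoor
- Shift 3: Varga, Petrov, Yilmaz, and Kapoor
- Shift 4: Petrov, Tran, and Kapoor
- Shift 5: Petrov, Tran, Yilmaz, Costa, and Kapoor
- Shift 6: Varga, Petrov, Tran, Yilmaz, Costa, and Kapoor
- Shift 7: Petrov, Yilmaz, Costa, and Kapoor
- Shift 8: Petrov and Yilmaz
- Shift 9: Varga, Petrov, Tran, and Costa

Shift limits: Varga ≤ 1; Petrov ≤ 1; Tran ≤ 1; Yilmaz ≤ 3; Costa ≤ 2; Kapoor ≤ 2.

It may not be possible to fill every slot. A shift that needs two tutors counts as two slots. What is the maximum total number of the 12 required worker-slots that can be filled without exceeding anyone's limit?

Total capacity across all tutors is 1+1+1+3+2+2 = 10, and 12 slots are needed, so at most 10 can be filled.
An assignment achieving 10: Shift 1→Varga, Shift 2→Costa+Kapoor, Shift 3→Yilmaz, Shift 4→Tran, Shift 5→Yilmaz, Shift 6→Kapoor, Shift 7→Yilmaz+Costa, Shift 8→Petrov.
Loads: Varga 1/1, Petrov 1/1, Tran 1/1, Yilmaz 3/3, Costa 2/2, Kapoor 2/2.

10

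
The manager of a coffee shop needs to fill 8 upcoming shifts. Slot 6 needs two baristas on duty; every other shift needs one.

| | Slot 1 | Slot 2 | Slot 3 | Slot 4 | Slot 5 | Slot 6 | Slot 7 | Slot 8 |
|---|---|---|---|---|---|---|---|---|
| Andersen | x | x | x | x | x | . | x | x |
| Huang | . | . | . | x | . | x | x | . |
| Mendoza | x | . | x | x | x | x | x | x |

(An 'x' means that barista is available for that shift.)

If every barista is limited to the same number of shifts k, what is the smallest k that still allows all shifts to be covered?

With 3 baristas and 9 worker-slots to fill, someone must work at least ⌈9/3⌉ = 3 shifts, so k ≥ 3.
k = 3 works: Slot 1→Andersen, Slot 2→Andersen, Slot 3→Andersen, Slot 4→Huang, Slot 5→Mendoza, Slot 6→Huang+Mendoza, Slot 7→Huang, Slot 8→Mendoza.
Loads: Andersen 3, Huang 3, Mendoza 3 — all ≤ 3.

3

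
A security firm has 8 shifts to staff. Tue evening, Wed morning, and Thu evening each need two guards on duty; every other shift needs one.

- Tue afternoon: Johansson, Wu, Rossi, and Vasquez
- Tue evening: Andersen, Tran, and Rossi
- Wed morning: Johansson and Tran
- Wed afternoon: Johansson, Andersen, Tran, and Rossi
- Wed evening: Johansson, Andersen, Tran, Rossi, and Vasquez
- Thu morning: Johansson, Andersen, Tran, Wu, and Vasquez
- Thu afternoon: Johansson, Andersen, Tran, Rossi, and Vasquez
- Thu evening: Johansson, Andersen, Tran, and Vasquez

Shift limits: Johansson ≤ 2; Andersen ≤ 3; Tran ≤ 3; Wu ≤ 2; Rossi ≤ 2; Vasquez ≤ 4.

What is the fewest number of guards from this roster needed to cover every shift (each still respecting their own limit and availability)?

4

11 slots to fill and no one can take more than 4, so at least ⌈11/4⌉ = 3 guards are needed.
Any 3 guards together have capacity at most 4+3+3 = 10 < 11 slots, so 3 can never suffice.
Johansson, Andersen, Tran, and Vasquez alone can cover everything: Tue afternoon→Johansson, Tue evening→Andersen+Tran, Wed morning→Johansson+Tran, Wed afternoon→Andersen, Wed evening→Andersen, Thu morning→Vasquez, Thu afternoon→Vasquez, Thu evening→Tran+Vasquez.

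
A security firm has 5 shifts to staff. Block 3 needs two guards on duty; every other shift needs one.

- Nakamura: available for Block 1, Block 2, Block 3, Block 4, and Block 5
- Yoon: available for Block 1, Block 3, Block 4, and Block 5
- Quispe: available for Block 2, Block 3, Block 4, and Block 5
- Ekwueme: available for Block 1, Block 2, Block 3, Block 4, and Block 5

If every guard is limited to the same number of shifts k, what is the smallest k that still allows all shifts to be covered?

2

With 4 guards and 6 worker-slots to fill, someone must work at least ⌈6/4⌉ = 2 shifts, so k ≥ 2.
k = 2 works: Block 1→Nakamura, Block 2→Nakamura, Block 3→Quispe+Ekwueme, Block 4→Yoon, Block 5→Yoon.
Loads: Nakamura 2, Yoon 2, Quispe 1, Ekwueme 1 — all ≤ 2.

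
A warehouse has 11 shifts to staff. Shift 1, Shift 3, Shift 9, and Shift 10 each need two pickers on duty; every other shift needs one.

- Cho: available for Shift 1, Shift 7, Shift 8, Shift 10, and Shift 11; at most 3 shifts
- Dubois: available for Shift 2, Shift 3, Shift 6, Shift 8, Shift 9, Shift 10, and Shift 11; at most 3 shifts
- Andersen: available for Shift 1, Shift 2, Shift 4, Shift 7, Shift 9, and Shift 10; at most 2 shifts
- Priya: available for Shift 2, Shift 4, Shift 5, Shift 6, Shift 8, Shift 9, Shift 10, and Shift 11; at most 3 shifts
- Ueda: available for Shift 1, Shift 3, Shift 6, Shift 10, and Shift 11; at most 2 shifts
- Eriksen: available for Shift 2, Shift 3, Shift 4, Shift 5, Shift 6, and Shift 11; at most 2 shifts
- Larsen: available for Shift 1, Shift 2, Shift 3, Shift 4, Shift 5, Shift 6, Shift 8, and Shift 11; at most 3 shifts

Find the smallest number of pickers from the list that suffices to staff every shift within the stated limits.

15 slots to fill and no one can take more than 3, so at least ⌈15/3⌉ = 5 pickers are needed.
Any 5 pickers together have capacity at most 3+3+3+3+2 = 14 < 15 slots, so 5 can never suffice.
Cho, Dubois, Andersen, Priya, Ueda, and Eriksen alone can cover everything: Shift 1→Cho+Andersen, Shift 2→Dubois, Shift 3→Dubois+Ueda, Shift 4→Andersen, Shift 5→Priya, Shift 6→Eriksen, Shift 7→Cho, Shift 8→Cho, Shift 9→Dubois+Priya, Shift 10→Priya+Ueda, Shift 11→Eriksen.

6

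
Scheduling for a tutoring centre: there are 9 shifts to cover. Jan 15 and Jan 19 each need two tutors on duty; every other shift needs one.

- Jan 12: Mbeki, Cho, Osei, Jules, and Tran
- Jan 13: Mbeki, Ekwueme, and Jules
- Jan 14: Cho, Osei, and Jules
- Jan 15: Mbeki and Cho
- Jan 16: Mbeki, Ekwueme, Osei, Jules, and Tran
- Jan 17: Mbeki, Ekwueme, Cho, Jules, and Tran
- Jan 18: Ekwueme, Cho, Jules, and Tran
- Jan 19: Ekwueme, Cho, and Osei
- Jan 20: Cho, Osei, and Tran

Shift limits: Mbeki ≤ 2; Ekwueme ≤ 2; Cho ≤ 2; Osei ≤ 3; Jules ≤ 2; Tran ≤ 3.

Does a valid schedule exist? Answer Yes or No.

Jan 15 can only be covered by Mbeki and Cho, so that assignment is forced.
One valid schedule: Jan 12→Osei, Jan 13→Mbeki, Jan 14→Cho, Jan 15→Mbeki+Cho, Jan 16→Jules, Jan 17→Jules, Jan 18→Ekwueme, Jan 19→Ekwueme+Osei, Jan 20→Osei.
Loads: Mbeki 2/2, Ekwueme 2/2, Cho 2/2, Osei 3/3, Jules 2/2, Tran 0/3 — all within limits.

Yes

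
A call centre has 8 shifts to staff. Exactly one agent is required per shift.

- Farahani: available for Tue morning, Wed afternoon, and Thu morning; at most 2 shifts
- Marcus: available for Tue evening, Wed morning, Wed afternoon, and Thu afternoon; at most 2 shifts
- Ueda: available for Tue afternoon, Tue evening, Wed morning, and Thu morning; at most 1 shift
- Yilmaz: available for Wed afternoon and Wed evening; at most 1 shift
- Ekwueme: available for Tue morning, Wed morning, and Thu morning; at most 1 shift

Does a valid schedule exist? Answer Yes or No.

Total capacity is 2+2+1+1+1 = 7 but 8 worker-slots are needed — infeasible.

No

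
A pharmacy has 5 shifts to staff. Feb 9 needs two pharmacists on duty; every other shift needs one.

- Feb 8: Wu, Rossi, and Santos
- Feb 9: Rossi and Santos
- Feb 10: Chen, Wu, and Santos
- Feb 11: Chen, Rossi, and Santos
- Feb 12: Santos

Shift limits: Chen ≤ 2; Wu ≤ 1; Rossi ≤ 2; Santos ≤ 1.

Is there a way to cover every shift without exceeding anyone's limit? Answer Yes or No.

No

Total capacity is 6 and 6 slots are needed, so capacity alone doesn't rule it out.
Shifts {Feb 9, Feb 12} need 3 worker-slots in total, but the pharmacists available for any of those shifts (Rossi and Santos) can supply at most 2 among them. So no valid schedule exists.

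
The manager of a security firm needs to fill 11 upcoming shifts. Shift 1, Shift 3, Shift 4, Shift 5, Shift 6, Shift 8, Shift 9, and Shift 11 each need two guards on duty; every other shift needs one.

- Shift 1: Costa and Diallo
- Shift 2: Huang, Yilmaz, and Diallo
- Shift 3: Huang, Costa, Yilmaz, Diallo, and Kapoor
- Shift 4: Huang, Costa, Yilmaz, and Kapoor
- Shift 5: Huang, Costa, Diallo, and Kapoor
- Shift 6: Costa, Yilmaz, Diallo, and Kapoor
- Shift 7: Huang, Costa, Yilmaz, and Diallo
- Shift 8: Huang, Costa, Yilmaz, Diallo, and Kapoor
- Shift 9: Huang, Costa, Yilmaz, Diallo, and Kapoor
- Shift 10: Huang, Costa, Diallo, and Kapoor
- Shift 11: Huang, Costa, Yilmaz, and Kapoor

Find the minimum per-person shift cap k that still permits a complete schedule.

With 5 guards and 19 worker-slots to fill, someone must work at least ⌈19/5⌉ = 4 shifts, so k ≥ 4.
k = 4 works: Shift 1→Costa+Diallo, Shift 2→Huang, Shift 3→Yilmaz+Diallo, Shift 4→Huang+Costa, Shift 5→Costa+Diallo, Shift 6→Costa+Yilmaz, Shift 7→Huang, Shift 8→Yilmaz+Kapoor, Shift 9→Diallo+Kapoor, Shift 10→Huang, Shift 11→Yilmaz+Kapoor.
Loads: Huang 4, Costa 4, Yilmaz 4, Diallo 4, Kapoor 3 — all ≤ 4.

4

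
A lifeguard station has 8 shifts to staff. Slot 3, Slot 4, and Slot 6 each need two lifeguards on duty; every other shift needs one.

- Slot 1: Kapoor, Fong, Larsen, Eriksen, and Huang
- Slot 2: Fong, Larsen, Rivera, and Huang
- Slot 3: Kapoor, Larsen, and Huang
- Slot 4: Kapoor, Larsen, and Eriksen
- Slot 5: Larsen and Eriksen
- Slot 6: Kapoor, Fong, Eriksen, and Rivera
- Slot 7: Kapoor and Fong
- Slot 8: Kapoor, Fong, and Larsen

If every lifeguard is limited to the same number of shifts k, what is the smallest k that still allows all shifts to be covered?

With 6 lifeguards and 11 worker-slots to fill, someone must work at least ⌈11/6⌉ = 2 shifts, so k ≥ 2.
k = 2 works: Slot 1→Huang, Slot 2→Fong, Slot 3→Kapoor+Huang, Slot 4→Larsen+Eriksen, Slot 5→Larsen, Slot 6→Eriksen+Rivera, Slot 7→Kapoor, Slot 8→Fong.
Loads: Kapoor 2, Fong 2, Larsen 2, Eriksen 2, Rivera 1, Huang 2 — all ≤ 2.

2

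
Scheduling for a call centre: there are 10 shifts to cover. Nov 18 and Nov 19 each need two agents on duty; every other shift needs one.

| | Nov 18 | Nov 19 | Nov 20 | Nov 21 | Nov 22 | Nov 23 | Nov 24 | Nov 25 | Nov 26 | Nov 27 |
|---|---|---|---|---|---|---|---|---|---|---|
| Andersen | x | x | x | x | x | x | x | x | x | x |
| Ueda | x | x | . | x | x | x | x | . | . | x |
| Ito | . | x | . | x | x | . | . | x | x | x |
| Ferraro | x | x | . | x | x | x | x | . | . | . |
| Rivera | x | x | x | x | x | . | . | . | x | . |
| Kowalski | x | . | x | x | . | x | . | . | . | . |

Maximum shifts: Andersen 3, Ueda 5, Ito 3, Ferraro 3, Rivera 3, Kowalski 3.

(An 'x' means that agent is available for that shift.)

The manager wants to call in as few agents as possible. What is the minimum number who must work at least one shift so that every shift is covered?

4

12 slots to fill and no one can take more than 5, so at least ⌈12/5⌉ = 3 agents are needed.
Any 3 agents together have capacity at most 5+3+3 = 11 < 12 slots, so 3 can never suffice.
Andersen, Ueda, Ito, and Ferraro alone can cover everything: Nov 18→Ueda+Ferraro, Nov 19→Ito+Ferraro, Nov 20→Andersen, Nov 21→Ueda, Nov 22→Ito, Nov 23→Ueda, Nov 24→Ueda, Nov 25→Andersen, Nov 26→Andersen, Nov 27→Ueda.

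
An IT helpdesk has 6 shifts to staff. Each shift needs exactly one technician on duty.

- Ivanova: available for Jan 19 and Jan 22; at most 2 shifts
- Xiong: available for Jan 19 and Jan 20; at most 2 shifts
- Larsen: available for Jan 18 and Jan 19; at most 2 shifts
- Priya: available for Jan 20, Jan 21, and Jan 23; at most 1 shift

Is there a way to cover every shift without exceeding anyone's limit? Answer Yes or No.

Total capacity is 7 and 6 slots are needed, so capacity alone doesn't rule it out.
Shifts {Jan 21, Jan 23} need 2 worker-slots in total, but the technicians available for any of those shifts (Priya) can supply at most 1 among them. So no valid schedule exists.

No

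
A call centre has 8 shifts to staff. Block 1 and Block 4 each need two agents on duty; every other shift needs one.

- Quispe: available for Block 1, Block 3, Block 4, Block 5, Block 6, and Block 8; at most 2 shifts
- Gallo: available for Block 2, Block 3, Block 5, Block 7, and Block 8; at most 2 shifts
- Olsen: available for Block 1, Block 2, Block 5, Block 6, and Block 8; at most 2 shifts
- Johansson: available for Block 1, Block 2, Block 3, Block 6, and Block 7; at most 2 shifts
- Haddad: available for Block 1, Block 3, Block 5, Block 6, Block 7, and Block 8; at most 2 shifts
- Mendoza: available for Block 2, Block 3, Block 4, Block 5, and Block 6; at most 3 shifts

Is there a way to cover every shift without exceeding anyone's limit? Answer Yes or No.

Yes

Block 4 can only be covered by Quispe and Mendoza, so that assignment is forced.
One valid schedule: Block 1→Johansson+Haddad, Block 2→Gallo, Block 3→Johansson, Block 4→Quispe+Mendoza, Block 5→Olsen, Block 6→Olsen, Block 7→Gallo, Block 8→Quispe.
Loads: Quispe 2/2, Gallo 2/2, Olsen 2/2, Johansson 2/2, Haddad 1/2, Mendoza 1/3 — all within limits.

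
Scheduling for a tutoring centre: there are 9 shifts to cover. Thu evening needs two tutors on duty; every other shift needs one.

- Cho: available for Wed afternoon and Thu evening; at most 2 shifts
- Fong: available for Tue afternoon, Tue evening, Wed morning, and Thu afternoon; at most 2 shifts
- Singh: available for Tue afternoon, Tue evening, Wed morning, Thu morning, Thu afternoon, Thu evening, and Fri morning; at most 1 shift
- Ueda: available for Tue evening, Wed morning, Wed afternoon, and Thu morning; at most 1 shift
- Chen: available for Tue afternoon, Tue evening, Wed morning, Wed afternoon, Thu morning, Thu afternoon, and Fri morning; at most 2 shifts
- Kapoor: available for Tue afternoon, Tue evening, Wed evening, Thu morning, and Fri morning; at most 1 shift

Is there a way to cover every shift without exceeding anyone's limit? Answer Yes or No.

No

Total capacity is 2+2+1+1+2+1 = 9 but 10 worker-slots are needed — infeasible.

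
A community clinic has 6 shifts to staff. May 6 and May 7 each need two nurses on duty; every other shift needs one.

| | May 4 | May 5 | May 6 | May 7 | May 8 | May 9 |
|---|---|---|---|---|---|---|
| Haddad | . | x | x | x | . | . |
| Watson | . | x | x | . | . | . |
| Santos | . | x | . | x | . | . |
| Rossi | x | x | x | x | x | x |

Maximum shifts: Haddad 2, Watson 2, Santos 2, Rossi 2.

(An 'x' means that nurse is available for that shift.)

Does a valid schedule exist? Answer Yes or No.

No

Total capacity is 8 and 8 slots are needed, so capacity alone doesn't rule it out.
Shifts {May 4, May 8, May 9} need 3 worker-slots in total, but the nurses available for any of those shifts (Rossi) can supply at most 2 among them. So no valid schedule exists.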